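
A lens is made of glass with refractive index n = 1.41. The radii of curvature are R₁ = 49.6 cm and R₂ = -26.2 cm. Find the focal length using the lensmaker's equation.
1/f = (n − 1)(1/R₁ − 1/R₂) → f = 41.81 cm (converging lens)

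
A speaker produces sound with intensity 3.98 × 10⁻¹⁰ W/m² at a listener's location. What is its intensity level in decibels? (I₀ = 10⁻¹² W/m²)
β = 10·log₁₀(I/I₀) = 26 dB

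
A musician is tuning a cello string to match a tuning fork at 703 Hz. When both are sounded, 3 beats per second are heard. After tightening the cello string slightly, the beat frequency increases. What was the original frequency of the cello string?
706 Hz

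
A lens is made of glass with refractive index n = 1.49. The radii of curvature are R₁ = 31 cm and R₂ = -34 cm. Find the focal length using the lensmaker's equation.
1/f = (n − 1)(1/R₁ − 1/R₂) → f = 33.09 cm (converging lens)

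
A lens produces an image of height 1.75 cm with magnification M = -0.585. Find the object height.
ho = |hi|/|M| = 2.991 cm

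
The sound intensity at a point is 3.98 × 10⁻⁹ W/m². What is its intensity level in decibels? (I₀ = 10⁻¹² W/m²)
β = 10·log₁₀(I/I₀) = 36 dB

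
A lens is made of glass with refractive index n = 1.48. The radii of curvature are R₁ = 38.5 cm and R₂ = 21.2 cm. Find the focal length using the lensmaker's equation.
1/f = (n − 1)(1/R₁ − 1/R₂) → f = -98.29 cm (diverging lens)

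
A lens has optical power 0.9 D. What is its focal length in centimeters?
f = 1/P = 111.1 cm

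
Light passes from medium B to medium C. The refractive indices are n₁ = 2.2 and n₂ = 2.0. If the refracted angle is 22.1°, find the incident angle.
sin θ₁ = (n₂/n₁)·sin θ₂ → θ₁ = 20°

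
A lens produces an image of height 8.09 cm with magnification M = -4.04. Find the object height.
ho = |hi|/|M| = 2.002 cm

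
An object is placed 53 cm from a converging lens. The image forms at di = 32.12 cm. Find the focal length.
1/f = 1/do + 1/di → f = 20 cm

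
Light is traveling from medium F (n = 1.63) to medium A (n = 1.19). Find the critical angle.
θc = arcsin(n₂/n₁) = 46.89°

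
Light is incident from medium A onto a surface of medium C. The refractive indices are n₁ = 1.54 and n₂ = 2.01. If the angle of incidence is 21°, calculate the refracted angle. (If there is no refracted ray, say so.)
sin θ₂ = (n₁/n₂)·sin θ₁ = 0.2746 → θ₂ = 15.94°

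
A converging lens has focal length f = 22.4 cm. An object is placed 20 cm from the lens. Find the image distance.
1/di = 1/f − 1/do → di = -186.7 cm (virtual image)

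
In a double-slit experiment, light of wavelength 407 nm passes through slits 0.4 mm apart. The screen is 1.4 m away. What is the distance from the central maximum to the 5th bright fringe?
y = mλL/d = 7.122 mm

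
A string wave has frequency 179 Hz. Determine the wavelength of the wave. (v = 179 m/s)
λ = v/f = 1 m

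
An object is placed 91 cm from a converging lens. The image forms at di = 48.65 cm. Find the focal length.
1/f = 1/do + 1/di → f = 31.7 cm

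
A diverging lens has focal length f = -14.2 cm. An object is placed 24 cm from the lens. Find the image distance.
1/di = 1/f − 1/do → di = -8.921 cm (virtual image)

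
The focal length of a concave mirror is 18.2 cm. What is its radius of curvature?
R = 2|f| = 36.4 cm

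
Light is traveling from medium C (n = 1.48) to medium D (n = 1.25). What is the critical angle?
θc = arcsin(n₂/n₁) = 57.63°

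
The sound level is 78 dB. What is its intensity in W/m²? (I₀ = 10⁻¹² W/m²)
I = I₀·10^(β/10) = 6.31 × 10⁻⁵ W/m²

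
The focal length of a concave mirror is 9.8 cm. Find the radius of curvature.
R = 2|f| = 19.6 cm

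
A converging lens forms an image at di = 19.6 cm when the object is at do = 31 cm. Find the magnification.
M = −di/do = -0.6323 (inverted image)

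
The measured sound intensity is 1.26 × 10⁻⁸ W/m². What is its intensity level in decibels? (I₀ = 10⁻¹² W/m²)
β = 10·log₁₀(I/I₀) = 41 dB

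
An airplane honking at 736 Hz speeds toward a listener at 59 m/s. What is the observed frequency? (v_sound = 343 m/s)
f_obs = f·v/(v − v_s) = 888.9 Hz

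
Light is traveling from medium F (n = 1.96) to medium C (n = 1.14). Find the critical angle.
θc = arcsin(n₂/n₁) = 35.57°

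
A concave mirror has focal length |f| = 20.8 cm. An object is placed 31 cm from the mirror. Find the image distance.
f = +20.8 cm (concave); 1/di = 1/f − 1/do → di = 63.22 cm (real image, in front of mirror)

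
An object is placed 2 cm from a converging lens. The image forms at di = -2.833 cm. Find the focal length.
1/f = 1/do + 1/di → f = 6.802 cm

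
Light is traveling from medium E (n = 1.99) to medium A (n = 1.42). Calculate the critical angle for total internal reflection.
θc = arcsin(n₂/n₁) = 45.53°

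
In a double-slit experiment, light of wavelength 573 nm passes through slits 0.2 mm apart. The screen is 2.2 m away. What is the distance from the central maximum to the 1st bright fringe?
y = mλL/d = 6.303 mm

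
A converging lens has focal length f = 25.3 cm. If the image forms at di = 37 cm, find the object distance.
1/do = 1/f − 1/di → do = 80.01 cm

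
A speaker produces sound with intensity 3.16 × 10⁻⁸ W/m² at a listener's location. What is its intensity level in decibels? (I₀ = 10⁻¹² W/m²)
β = 10·log₁₀(I/I₀) = 45 dB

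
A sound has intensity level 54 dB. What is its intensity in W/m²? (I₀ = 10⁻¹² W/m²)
I = I₀·10^(β/10) = 2.51 × 10⁻⁷ W/m²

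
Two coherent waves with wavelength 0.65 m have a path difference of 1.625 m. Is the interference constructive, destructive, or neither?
destructive — path difference = 2.5λ, an odd multiple of λ/2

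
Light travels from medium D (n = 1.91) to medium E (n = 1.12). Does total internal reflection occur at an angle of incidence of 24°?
θc = arcsin(n₂/n₁) = 35.9°; 24° < θc, so no — the ray refracts.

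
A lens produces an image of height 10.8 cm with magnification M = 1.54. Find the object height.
ho = |hi|/|M| = 7.013 cm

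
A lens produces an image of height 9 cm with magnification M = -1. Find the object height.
ho = |hi|/|M| = 9 cm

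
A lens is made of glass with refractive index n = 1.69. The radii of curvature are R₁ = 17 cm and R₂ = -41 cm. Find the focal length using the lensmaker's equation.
1/f = (n − 1)(1/R₁ − 1/R₂) → f = 17.42 cm (converging lens)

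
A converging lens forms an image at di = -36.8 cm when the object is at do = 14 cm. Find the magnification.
M = −di/do = 2.629 (upright image)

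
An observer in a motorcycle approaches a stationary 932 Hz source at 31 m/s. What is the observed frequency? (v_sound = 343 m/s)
f_obs = f·(v + v_o)/v = 1016 Hz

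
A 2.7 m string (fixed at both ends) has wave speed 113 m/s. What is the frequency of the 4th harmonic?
fₙ = nv/(2L) = 83.7 Hz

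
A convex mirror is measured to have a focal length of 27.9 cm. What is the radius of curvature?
R = 2|f| = 55.8 cm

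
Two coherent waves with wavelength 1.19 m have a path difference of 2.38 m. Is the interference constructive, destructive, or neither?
constructive — path difference = 2λ, a whole number of wavelengths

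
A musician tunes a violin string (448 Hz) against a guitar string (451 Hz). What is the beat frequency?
3 Hz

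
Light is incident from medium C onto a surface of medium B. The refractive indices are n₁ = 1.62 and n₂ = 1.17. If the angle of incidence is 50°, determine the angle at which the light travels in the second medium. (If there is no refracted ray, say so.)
sin θ₂ = (n₁/n₂)·sin θ₁ = 1.061 > 1, so there is no refracted ray — the light undergoes total internal reflection.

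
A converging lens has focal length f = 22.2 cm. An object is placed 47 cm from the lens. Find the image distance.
1/di = 1/f − 1/do → di = 42.07 cm (real image)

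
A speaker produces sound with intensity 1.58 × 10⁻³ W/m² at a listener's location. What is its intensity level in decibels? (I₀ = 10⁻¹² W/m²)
β = 10·log₁₀(I/I₀) = 91.99 dB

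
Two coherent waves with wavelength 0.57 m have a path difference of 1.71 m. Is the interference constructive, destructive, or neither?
constructive — path difference = 3λ, a whole number of wavelengths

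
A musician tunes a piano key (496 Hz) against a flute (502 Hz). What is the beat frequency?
6 Hz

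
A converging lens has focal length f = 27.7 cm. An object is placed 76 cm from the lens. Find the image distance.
1/di = 1/f − 1/do → di = 43.59 cm (real image)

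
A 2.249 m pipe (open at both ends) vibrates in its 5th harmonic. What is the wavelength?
λₙ = 2L/n = 0.8996 m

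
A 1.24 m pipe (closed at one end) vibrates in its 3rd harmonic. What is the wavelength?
λₙ = 4L/n = 1.653 m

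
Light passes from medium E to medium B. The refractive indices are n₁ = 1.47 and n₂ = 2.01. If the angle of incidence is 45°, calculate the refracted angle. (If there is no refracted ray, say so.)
sin θ₂ = (n₁/n₂)·sin θ₁ = 0.5171 → θ₂ = 31.14°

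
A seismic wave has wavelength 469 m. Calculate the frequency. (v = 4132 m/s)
f = v/λ = 8.81 Hz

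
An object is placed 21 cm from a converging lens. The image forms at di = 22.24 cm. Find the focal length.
1/f = 1/do + 1/di → f = 10.8 cm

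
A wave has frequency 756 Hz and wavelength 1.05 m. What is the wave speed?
v = fλ = 793.8 m/s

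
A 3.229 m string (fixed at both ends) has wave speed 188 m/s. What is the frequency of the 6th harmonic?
fₙ = nv/(2L) = 174.7 Hz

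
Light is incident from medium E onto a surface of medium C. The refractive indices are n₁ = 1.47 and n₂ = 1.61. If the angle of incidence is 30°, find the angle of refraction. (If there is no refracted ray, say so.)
sin θ₂ = (n₁/n₂)·sin θ₁ = 0.4565 → θ₂ = 27.16°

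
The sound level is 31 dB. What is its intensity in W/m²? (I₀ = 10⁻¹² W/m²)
I = I₀·10^(β/10) = 1.26 × 10⁻⁹ W/m²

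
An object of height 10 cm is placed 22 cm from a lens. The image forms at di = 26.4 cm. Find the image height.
hi = (-di/do) × ho = -12 cm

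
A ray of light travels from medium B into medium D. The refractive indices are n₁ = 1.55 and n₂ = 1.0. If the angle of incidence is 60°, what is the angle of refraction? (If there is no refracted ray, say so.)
sin θ₂ = (n₁/n₂)·sin θ₁ = 1.342 > 1, so there is no refracted ray — the light undergoes total internal reflection.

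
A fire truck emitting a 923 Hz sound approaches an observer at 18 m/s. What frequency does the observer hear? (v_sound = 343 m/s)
f_obs = f·v/(v − v_s) = 974.1 Hz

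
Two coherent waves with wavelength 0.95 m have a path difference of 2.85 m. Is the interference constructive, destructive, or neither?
constructive — path difference = 3λ, a whole number of wavelengths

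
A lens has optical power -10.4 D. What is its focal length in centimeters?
f = 1/P = -9.615 cm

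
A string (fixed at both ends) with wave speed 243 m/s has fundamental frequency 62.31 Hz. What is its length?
L = v/(2f₁) = 1.95 m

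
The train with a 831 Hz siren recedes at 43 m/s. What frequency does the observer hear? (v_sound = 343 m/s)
f_obs = f·v/(v + v_s) = 738.4 Hz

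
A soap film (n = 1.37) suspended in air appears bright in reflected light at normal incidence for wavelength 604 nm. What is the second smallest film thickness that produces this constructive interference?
2nt = (m − ½)λ with m = 2 → t = (m − ½)λ/(2n) = 330.7 nm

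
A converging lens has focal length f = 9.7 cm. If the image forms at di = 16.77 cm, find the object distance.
1/do = 1/f − 1/di → do = 23.01 cm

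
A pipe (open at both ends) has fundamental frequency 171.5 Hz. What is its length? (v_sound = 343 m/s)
L = v/(2f₁) = 1 m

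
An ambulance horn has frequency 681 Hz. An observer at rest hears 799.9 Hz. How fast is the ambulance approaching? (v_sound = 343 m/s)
v_s = v·(1 − f/f_obs) = 50.98 m/s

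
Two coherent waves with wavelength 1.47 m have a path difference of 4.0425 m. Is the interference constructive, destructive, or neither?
neither (partial) — path difference = 2.75λ, neither a whole number of wavelengths nor an odd multiple of λ/2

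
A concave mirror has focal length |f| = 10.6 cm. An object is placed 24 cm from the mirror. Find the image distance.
f = +10.6 cm (concave); 1/di = 1/f − 1/do → di = 18.99 cm (real image, in front of mirror)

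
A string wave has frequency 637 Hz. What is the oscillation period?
T = 1/f = 0.00157 s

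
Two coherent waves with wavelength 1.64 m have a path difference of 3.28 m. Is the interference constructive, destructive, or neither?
constructive — path difference = 2λ, a whole number of wavelengths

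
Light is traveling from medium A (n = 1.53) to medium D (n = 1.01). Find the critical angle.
θc = arcsin(n₂/n₁) = 41.31°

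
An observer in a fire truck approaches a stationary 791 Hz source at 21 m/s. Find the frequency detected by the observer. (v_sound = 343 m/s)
f_obs = f·(v + v_o)/v = 839.4 Hz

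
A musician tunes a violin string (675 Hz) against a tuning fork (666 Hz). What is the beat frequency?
9 Hz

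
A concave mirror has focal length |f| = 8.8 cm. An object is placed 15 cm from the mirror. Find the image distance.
f = +8.8 cm (concave); 1/di = 1/f − 1/do → di = 21.29 cm (real image, in front of mirror)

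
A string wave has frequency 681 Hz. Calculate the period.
T = 1/f = 0.001468 s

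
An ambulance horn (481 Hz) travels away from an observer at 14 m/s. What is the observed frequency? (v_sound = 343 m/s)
f_obs = f·v/(v + v_s) = 462.1 Hz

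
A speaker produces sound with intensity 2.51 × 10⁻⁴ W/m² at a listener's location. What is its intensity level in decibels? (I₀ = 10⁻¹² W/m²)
β = 10·log₁₀(I/I₀) = 84 dB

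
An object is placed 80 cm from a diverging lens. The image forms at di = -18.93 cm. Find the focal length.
1/f = 1/do + 1/di → f = -24.8 cm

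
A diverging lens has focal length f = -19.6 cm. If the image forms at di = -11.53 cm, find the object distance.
1/do = 1/f − 1/di → do = 28 cm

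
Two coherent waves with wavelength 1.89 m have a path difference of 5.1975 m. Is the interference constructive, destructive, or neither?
neither (partial) — path difference = 2.75λ, neither a whole number of wavelengths nor an odd multiple of λ/2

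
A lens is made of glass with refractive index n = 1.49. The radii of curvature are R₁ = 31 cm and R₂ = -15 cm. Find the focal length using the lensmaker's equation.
1/f = (n − 1)(1/R₁ − 1/R₂) → f = 20.63 cm (converging lens)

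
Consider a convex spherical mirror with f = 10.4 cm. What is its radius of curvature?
R = 2|f| = 20.8 cm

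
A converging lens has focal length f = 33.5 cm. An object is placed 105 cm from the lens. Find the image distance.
1/di = 1/f − 1/do → di = 49.2 cm (real image)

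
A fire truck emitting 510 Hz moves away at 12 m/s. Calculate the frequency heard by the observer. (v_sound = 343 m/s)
f_obs = f·v/(v + v_s) = 492.8 Hz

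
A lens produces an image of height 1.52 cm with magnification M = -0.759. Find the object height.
ho = |hi|/|M| = 2.003 cm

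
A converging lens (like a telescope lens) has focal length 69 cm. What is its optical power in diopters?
P = 1/f = 1.449 D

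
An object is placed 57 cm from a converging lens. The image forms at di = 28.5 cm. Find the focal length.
1/f = 1/do + 1/di → f = 19 cm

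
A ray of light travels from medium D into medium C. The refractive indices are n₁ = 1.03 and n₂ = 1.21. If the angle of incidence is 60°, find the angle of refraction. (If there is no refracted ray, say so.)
sin θ₂ = (n₁/n₂)·sin θ₁ = 0.7372 → θ₂ = 47.49°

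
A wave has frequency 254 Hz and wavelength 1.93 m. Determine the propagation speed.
v = fλ = 490.2 m/s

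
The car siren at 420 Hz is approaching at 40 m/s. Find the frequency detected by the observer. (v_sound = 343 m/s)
f_obs = f·v/(v − v_s) = 475.4 Hz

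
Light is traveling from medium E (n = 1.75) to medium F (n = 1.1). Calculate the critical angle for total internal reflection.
θc = arcsin(n₂/n₁) = 38.94°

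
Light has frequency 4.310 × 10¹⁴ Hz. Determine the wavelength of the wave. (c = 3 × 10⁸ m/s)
λ = c/f = 696.1 nm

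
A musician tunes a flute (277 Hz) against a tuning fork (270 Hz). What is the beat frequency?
7 Hz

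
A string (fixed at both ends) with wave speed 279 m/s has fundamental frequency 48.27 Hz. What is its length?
L = v/(2f₁) = 2.89 m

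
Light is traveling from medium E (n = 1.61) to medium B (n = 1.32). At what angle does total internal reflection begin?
θc = arcsin(n₂/n₁) = 55.07°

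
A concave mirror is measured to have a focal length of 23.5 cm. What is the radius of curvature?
R = 2|f| = 47 cm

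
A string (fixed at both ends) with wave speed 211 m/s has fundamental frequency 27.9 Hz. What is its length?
L = v/(2f₁) = 3.781 m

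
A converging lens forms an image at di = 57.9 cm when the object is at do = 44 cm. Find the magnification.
M = −di/do = -1.316 (inverted image)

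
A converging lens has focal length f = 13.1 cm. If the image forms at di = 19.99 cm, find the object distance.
1/do = 1/f − 1/di → do = 38.01 cm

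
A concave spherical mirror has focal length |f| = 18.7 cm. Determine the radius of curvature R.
R = 2|f| = 37.4 cm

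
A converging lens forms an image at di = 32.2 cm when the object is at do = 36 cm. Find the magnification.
M = −di/do = -0.8944 (inverted image)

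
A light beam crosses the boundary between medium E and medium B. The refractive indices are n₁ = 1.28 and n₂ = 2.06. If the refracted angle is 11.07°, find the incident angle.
sin θ₁ = (n₂/n₁)·sin θ₂ → θ₁ = 18°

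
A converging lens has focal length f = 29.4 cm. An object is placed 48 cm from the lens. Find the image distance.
1/di = 1/f − 1/do → di = 75.87 cm (real image)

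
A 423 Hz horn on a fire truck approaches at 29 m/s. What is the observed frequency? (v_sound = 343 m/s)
f_obs = f·v/(v − v_s) = 462.1 Hz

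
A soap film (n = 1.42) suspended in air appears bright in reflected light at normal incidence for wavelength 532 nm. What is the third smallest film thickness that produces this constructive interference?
2nt = (m − ½)λ with m = 3 → t = (m − ½)λ/(2n) = 468.3 nm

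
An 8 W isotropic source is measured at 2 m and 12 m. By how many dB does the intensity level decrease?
Δβ = 20·log₁₀(r₂/r₁) = 15.56 dB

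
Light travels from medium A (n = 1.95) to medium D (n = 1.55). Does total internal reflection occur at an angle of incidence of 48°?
θc = arcsin(n₂/n₁) = 52.64°; 48° < θc, so no — the ray refracts.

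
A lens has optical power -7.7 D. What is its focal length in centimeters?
f = 1/P = -12.99 cm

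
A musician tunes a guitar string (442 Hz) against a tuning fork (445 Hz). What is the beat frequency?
3 Hz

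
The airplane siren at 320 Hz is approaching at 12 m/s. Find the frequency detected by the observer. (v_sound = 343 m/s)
f_obs = f·v/(v − v_s) = 331.6 Hz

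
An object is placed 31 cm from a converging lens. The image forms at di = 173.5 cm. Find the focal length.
1/f = 1/do + 1/di → f = 26.3 cm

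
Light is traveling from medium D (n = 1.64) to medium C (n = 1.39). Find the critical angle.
θc = arcsin(n₂/n₁) = 57.95°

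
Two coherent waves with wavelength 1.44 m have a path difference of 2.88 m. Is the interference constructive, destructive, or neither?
constructive — path difference = 2λ, a whole number of wavelengths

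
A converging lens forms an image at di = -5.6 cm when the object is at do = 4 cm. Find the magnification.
M = −di/do = 1.4 (upright image)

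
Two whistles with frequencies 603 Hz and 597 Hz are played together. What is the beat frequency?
6 Hz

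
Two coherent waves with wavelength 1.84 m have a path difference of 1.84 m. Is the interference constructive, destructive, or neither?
constructive — path difference = 1λ, a whole number of wavelengths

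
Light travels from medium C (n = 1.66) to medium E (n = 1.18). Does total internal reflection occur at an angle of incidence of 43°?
θc = arcsin(n₂/n₁) = 45.3°; 43° < θc, so no — the ray refracts.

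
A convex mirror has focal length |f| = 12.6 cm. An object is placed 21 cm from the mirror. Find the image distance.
f = −12.6 cm (convex); 1/di = 1/f − 1/do → di = -7.875 cm (virtual image, behind mirror)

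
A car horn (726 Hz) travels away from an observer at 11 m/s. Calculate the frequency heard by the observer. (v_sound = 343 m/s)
f_obs = f·v/(v + v_s) = 703.4 Hz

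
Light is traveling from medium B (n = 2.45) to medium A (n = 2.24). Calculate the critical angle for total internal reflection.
θc = arcsin(n₂/n₁) = 66.1°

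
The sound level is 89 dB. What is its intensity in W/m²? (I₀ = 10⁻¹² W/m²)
I = I₀·10^(β/10) = 7.94 × 10⁻⁴ W/m²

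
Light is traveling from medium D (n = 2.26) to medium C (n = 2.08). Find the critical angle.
θc = arcsin(n₂/n₁) = 66.98°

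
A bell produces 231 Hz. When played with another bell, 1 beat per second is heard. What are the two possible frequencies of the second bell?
f₂ = 231 ± 1 Hz → 232 Hz or 230 Hz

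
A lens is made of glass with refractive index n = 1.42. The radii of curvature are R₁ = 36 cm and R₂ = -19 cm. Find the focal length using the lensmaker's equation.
1/f = (n − 1)(1/R₁ − 1/R₂) → f = 29.61 cm (converging lens)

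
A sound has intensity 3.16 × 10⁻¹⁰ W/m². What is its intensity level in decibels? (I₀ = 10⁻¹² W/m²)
β = 10·log₁₀(I/I₀) = 25 dB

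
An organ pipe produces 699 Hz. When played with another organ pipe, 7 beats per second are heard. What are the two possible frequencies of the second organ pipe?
f₂ = 699 ± 7 Hz → 706 Hz or 692 Hz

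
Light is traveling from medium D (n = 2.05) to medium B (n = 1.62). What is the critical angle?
θc = arcsin(n₂/n₁) = 52.21°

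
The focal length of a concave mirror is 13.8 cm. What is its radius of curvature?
R = 2|f| = 27.6 cm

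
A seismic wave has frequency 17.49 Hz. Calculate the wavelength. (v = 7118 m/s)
λ = v/f = 407 m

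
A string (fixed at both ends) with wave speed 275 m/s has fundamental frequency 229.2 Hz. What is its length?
L = v/(2f₁) = 0.5999 m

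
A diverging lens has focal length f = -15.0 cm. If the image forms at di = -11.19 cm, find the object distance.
1/do = 1/f − 1/di → do = 44.06 cm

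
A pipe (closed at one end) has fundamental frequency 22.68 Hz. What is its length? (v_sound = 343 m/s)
L = v/(4f₁) = 3.781 m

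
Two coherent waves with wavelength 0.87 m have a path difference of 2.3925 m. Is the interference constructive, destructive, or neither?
neither (partial) — path difference = 2.75λ, neither a whole number of wavelengths nor an odd multiple of λ/2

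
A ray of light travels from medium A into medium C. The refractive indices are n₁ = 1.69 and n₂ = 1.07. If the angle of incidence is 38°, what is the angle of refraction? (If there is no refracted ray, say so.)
sin θ₂ = (n₁/n₂)·sin θ₁ = 0.9724 → θ₂ = 76.51°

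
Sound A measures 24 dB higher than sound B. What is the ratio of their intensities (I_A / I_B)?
I_A/I_B = 10^(Δβ/10) = 251.2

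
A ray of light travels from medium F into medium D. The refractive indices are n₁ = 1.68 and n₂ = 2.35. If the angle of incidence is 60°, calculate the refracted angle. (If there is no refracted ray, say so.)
sin θ₂ = (n₁/n₂)·sin θ₁ = 0.6191 → θ₂ = 38.25°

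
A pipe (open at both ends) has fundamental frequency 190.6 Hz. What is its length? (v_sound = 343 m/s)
L = v/(2f₁) = 0.8998 m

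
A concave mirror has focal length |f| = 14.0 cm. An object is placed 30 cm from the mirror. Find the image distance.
f = +14.0 cm (concave); 1/di = 1/f − 1/do → di = 26.25 cm (real image, in front of mirror)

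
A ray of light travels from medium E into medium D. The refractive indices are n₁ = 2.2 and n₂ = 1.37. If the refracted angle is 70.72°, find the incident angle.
sin θ₁ = (n₂/n₁)·sin θ₂ → θ₁ = 36°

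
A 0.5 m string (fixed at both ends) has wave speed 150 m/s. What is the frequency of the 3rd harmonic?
fₙ = nv/(2L) = 450 Hz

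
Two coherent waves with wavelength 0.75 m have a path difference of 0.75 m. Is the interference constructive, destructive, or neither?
constructive — path difference = 1λ, a whole number of wavelengths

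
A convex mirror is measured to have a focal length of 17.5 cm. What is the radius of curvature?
R = 2|f| = 35 cm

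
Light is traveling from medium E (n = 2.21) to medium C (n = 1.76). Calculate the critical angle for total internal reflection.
θc = arcsin(n₂/n₁) = 52.79°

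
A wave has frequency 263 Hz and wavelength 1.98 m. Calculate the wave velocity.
v = fλ = 520.7 m/s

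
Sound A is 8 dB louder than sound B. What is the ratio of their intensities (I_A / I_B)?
I_A/I_B = 10^(Δβ/10) = 6.31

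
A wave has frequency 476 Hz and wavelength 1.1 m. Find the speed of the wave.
v = fλ = 523.6 m/s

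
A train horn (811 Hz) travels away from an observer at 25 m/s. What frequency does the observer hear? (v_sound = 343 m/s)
f_obs = f·v/(v + v_s) = 755.9 Hz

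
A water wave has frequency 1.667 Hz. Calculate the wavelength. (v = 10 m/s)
λ = v/f = 5.999 m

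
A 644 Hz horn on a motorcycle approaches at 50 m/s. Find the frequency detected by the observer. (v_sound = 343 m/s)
f_obs = f·v/(v − v_s) = 753.9 Hz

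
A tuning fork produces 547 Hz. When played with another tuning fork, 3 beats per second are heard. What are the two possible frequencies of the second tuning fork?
f₂ = 547 ± 3 Hz → 550 Hz or 544 Hz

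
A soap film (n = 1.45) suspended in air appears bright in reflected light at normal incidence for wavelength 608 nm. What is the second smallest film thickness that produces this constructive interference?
2nt = (m − ½)λ with m = 2 → t = (m − ½)λ/(2n) = 314.5 nm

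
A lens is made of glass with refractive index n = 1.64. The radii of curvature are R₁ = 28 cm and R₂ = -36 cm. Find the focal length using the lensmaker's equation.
1/f = (n − 1)(1/R₁ − 1/R₂) → f = 24.61 cm (converging lens)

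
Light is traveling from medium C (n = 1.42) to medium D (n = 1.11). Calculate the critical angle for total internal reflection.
θc = arcsin(n₂/n₁) = 51.42°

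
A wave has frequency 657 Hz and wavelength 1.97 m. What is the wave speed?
v = fλ = 1294 m/s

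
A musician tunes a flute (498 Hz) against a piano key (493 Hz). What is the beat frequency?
5 Hz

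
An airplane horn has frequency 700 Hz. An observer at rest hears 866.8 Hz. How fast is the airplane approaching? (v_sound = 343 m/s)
v_s = v·(1 − f/f_obs) = 66 m/s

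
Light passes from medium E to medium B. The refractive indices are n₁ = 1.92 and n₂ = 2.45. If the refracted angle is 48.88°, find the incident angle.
sin θ₁ = (n₂/n₁)·sin θ₂ → θ₁ = 74°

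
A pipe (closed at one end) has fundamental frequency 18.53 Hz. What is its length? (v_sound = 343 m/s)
L = v/(4f₁) = 4.628 m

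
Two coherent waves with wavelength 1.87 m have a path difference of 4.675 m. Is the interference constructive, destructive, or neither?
destructive — path difference = 2.5λ, an odd multiple of λ/2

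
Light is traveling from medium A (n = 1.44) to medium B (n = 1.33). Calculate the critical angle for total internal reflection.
θc = arcsin(n₂/n₁) = 67.46°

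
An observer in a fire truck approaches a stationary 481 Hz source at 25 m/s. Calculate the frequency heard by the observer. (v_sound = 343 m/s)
f_obs = f·(v + v_o)/v = 516.1 Hz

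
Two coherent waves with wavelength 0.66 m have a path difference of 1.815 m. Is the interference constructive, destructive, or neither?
neither (partial) — path difference = 2.75λ, neither a whole number of wavelengths nor an odd multiple of λ/2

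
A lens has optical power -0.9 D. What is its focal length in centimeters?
f = 1/P = -111.1 cm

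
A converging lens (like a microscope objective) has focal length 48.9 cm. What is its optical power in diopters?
P = 1/f = 2.045 D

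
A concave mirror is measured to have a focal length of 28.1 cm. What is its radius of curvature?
R = 2|f| = 56.2 cm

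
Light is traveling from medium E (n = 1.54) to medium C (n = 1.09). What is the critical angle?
θc = arcsin(n₂/n₁) = 45.06°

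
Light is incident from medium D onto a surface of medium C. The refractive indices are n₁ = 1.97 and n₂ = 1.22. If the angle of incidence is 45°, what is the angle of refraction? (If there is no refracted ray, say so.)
sin θ₂ = (n₁/n₂)·sin θ₁ = 1.142 > 1, so there is no refracted ray — the light undergoes total internal reflection.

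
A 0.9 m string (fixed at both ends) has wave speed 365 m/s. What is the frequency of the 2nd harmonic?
fₙ = nv/(2L) = 405.6 Hz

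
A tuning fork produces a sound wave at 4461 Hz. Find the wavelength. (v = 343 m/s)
λ = v/f = 0.07689 m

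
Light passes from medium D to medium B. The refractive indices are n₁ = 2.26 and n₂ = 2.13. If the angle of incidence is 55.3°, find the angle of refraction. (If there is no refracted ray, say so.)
sin θ₂ = (n₁/n₂)·sin θ₁ = 0.8723 → θ₂ = 60.73°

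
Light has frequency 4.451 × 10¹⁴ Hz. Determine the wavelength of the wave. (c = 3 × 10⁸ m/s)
λ = c/f = 674 nm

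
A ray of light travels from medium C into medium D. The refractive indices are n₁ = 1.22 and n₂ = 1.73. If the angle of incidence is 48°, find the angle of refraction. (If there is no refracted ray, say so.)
sin θ₂ = (n₁/n₂)·sin θ₁ = 0.5241 → θ₂ = 31.61°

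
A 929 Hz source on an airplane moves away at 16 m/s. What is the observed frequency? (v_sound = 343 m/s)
f_obs = f·v/(v + v_s) = 887.6 Hz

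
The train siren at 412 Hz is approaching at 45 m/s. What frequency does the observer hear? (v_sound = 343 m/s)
f_obs = f·v/(v − v_s) = 474.2 Hz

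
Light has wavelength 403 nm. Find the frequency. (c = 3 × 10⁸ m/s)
f = c/λ = 7.444 × 10¹⁴ Hz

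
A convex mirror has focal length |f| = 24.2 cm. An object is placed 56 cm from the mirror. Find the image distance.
f = −24.2 cm (convex); 1/di = 1/f − 1/do → di = -16.9 cm (virtual image, behind mirror)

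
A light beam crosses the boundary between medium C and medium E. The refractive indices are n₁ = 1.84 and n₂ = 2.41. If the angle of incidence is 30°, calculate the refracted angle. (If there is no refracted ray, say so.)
sin θ₂ = (n₁/n₂)·sin θ₁ = 0.3817 → θ₂ = 22.44°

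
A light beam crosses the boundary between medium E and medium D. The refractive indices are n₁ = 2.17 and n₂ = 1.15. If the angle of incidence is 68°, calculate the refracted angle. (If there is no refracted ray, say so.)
sin θ₂ = (n₁/n₂)·sin θ₁ = 1.75 > 1, so there is no refracted ray — the light undergoes total internal reflection.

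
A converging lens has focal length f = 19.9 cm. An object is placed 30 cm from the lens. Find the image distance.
1/di = 1/f − 1/do → di = 59.11 cm (real image)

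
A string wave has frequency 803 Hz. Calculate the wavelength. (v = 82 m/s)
λ = v/f = 0.1021 m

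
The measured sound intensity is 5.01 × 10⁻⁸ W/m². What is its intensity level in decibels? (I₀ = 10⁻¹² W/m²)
β = 10·log₁₀(I/I₀) = 47 dB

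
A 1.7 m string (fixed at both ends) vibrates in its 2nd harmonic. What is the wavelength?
λₙ = 2L/n = 1.7 m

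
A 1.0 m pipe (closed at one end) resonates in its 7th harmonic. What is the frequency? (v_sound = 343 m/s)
fₙ = nv/(4L) = 600.2 Hz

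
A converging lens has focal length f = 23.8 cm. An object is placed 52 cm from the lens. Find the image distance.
1/di = 1/f − 1/do → di = 43.89 cm (real image)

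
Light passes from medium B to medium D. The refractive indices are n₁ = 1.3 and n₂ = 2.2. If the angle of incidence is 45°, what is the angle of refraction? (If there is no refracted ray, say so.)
sin θ₂ = (n₁/n₂)·sin θ₁ = 0.4178 → θ₂ = 24.7°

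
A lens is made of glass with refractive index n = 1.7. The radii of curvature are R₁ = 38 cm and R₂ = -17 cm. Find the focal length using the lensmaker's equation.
1/f = (n − 1)(1/R₁ − 1/R₂) → f = 16.78 cm (converging lens)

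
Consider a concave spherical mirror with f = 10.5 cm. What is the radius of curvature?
R = 2|f| = 21 cm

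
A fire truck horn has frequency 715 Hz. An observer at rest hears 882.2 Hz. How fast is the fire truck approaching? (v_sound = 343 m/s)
v_s = v·(1 − f/f_obs) = 65.01 m/s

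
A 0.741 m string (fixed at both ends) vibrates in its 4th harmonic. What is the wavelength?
λₙ = 2L/n = 0.3705 m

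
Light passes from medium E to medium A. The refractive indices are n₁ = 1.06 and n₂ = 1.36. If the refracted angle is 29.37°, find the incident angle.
sin θ₁ = (n₂/n₁)·sin θ₂ → θ₁ = 39°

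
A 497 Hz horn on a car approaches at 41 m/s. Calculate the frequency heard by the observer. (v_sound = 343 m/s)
f_obs = f·v/(v − v_s) = 564.5 Hz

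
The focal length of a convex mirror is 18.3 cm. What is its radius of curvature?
R = 2|f| = 36.6 cm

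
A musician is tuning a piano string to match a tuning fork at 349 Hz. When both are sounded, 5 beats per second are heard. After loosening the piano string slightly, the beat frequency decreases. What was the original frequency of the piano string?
354 Hz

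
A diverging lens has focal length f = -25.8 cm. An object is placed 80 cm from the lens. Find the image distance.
1/di = 1/f − 1/do → di = -19.51 cm (virtual image)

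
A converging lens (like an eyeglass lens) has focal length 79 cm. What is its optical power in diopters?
P = 1/f = 1.266 D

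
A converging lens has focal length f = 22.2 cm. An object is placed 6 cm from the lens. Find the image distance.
1/di = 1/f − 1/do → di = -8.222 cm (virtual image)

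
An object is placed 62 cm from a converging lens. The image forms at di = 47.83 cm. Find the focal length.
1/f = 1/do + 1/di → f = 27 cm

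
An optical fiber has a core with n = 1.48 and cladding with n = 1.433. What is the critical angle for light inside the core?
θc = arcsin(n_cladding/n_core) = 75.52°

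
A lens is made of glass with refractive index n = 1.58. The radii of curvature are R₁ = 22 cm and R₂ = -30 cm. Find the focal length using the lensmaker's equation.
1/f = (n − 1)(1/R₁ − 1/R₂) → f = 21.88 cm (converging lens)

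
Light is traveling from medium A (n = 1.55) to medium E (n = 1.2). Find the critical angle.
θc = arcsin(n₂/n₁) = 50.73°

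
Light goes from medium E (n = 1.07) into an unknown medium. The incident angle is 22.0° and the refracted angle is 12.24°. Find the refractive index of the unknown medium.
n₂ = n₁·sin θ₁ / sin θ₂ = 1.891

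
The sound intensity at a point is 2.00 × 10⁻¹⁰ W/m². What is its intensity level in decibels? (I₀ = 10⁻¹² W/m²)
β = 10·log₁₀(I/I₀) = 23.01 dB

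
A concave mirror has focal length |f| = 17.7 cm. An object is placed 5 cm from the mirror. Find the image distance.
f = +17.7 cm (concave); 1/di = 1/f − 1/do → di = -6.969 cm (virtual image, behind mirror)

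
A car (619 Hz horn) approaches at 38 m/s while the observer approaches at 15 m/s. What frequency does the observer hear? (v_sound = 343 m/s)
f_obs = f·(v + v_o)/(v − v_s) = 726.6 Hz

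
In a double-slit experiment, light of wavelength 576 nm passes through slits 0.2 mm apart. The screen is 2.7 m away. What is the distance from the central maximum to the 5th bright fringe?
y = mλL/d = 38.88 mm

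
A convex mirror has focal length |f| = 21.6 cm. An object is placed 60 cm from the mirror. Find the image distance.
f = −21.6 cm (convex); 1/di = 1/f − 1/do → di = -15.88 cm (virtual image, behind mirror)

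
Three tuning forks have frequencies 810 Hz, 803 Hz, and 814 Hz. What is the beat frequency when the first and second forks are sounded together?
7 Hz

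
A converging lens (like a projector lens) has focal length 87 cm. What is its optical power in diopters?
P = 1/f = 1.149 D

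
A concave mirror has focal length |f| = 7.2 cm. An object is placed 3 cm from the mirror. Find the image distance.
f = +7.2 cm (concave); 1/di = 1/f − 1/do → di = -5.143 cm (virtual image, behind mirror)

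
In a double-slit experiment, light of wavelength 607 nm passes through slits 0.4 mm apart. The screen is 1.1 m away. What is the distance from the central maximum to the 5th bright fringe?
y = mλL/d = 8.346 mm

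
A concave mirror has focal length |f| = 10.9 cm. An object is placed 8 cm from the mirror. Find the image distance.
f = +10.9 cm (concave); 1/di = 1/f − 1/do → di = -30.07 cm (virtual image, behind mirror)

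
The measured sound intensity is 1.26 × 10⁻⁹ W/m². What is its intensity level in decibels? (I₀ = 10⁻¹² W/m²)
β = 10·log₁₀(I/I₀) = 31 dB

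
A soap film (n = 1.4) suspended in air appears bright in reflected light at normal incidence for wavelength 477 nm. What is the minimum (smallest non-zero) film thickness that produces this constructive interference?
2nt = (m − ½)λ with m = 1 → t = (m − ½)λ/(2n) = 85.18 nm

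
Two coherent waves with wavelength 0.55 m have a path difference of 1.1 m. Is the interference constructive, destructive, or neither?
constructive — path difference = 2λ, a whole number of wavelengths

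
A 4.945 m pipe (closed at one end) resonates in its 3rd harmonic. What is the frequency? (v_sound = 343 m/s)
fₙ = nv/(4L) = 52.02 Hz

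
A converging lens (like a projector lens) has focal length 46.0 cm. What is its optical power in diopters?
P = 1/f = 2.174 D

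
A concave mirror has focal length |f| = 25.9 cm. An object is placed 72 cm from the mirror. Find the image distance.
f = +25.9 cm (concave); 1/di = 1/f − 1/do → di = 40.45 cm (real image, in front of mirror)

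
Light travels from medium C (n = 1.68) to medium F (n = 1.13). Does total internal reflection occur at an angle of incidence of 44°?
θc = arcsin(n₂/n₁) = 42.27°; 44° > θc, so yes — total internal reflection.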